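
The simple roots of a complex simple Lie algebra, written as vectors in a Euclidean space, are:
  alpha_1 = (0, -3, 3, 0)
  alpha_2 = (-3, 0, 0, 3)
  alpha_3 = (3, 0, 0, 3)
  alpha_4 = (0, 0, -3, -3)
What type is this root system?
Compute the Cartan integers a_ij = 2(alpha_i, alpha_j)/(alpha_j, alpha_j); the resulting 4x4 Cartan matrix is
[[2, 0, 0, -1], [0, 2, 0, -1], [0, 0, 2, -1], [-1, -1, -1, 2]].
All simple roots have the same length, so the diagram is simply laced. The associated Dynkin diagram is a chain of 2 nodes with a fork of two nodes at one end (D_4), so the type is D_4 (the algebra so(8)).

D4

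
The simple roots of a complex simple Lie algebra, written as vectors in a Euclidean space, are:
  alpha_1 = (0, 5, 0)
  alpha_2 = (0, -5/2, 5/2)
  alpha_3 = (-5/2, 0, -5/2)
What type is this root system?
Compute the Cartan integers a_ij = 2(alpha_i, alpha_j)/(alpha_j, alpha_j); the resulting 3x3 Cartan matrix is
[[2, -2, 0], [-1, 2, -1], [0, -1, 2]].
The roots have two lengths (squared-length ratio 2:1); the short ones are alpha_{2,3}. The associated Dynkin diagram is a chain of 3 nodes with a double edge at one end; the terminal node there is the unique long simple root (C_3), so the type is C_3 (the algebra sp(6)).

type C_3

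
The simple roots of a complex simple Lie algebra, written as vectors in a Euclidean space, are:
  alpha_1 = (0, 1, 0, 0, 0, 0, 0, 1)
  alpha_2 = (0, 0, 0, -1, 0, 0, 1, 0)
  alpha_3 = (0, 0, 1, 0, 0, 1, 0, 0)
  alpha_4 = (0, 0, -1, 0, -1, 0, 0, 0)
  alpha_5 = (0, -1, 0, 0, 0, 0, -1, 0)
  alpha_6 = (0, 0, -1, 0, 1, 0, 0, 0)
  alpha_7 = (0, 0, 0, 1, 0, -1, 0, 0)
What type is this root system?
type D_7

Compute the Cartan integers a_ij = 2(alpha_i, alpha_j)/(alpha_j, alpha_j); the resulting 7x7 Cartan matrix is
[[2, 0, 0, 0, -1, 0, 0], [0, 2, 0, 0, -1, 0, -1], [0, 0, 2, -1, 0, -1, -1], [0, 0, -1, 2, 0, 0, 0], [-1, -1, 0, 0, 2, 0, 0], [0, 0, -1, 0, 0, 2, 0], [0, -1, -1, 0, 0, 0, 2]].
All simple roots have the same length, so the diagram is simply laced. The associated Dynkin diagram is a chain of 5 nodes with a fork of two nodes at one end (D_7), so the type is D_7 (the algebra so(14)).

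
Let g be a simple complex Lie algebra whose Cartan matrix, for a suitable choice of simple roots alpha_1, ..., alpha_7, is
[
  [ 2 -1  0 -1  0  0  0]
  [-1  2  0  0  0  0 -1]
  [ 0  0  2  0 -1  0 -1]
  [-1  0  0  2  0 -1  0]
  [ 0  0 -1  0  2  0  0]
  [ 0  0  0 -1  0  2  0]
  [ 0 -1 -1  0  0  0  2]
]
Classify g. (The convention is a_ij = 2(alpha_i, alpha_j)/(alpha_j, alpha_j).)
A7

The matrix has rank 7 with 2's on the diagonal. Reading the off-diagonal entries as Dynkin edges (a single edge where a_ij = a_ji = -1; a double or triple edge where a_ij * a_ji = 2 or 3), the diagram is a chain of 7 nodes with single edges (A_7). One simple-root ordering that puts it in standard form is (alpha_5, alpha_3, alpha_7, alpha_2, alpha_1, alpha_4, alpha_6). So the algebra is type A_7, i.e. sl(8).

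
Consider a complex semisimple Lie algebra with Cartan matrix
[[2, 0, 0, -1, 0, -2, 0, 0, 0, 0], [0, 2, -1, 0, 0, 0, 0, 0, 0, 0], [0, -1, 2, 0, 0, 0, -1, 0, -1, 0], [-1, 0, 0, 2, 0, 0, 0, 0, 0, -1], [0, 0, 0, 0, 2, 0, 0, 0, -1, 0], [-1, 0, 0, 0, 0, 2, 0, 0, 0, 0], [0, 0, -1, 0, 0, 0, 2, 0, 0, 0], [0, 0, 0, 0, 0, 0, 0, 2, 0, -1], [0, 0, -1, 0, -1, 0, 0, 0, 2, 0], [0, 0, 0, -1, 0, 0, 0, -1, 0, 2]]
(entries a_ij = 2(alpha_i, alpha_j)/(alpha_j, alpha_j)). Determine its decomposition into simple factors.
B_5 (so(11)) + D_5 (so(10))

The diagram associated to this matrix has two connected components: the simple roots {alpha_1, alpha_4, alpha_6, alpha_8, alpha_10} form a chain of 5 nodes with a double edge at one end; the terminal node there is the unique short simple root (B_5), and {alpha_2, alpha_3, alpha_5, alpha_7, alpha_9} form a chain of 3 nodes with a fork of two nodes at one end (D_5). A semisimple Lie algebra decomposes uniquely as the direct sum of simple ideals, one per connected component of its Dynkin diagram, so g ≅ B_5 ⊕ D_5 (dimension 55 + 45 = 100).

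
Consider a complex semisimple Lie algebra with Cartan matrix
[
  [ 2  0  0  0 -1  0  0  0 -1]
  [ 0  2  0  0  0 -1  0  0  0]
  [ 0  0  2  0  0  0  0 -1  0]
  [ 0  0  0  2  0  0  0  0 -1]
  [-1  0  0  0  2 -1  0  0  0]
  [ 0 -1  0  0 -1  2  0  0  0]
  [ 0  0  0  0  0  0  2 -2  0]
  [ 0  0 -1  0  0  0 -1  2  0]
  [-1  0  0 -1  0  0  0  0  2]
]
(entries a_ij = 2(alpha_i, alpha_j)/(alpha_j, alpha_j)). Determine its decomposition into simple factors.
A_6 ⊕ C_3

The diagram associated to this matrix has two connected components: the simple roots {alpha_1, alpha_2, alpha_4, alpha_5, alpha_6, alpha_9} form a chain of 6 nodes with single edges (A_6), and {alpha_3, alpha_7, alpha_8} form a chain of 3 nodes with a double edge at one end; the terminal node there is the unique long simple root (C_3). A semisimple Lie algebra decomposes uniquely as the direct sum of simple ideals, one per connected component of its Dynkin diagram, so g ≅ A_6 ⊕ C_3 (dimension 48 + 21 = 69).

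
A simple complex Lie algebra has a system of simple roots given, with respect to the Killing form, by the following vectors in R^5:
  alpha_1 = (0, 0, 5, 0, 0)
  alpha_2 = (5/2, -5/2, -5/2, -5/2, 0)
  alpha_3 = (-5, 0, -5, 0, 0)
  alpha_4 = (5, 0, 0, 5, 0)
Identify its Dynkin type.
Compute the Cartan integers a_ij = 2(alpha_i, alpha_j)/(alpha_j, alpha_j); the resulting 4x4 Cartan matrix is
[[2, -1, -1, 0], [-1, 2, 0, 0], [-2, 0, 2, -1], [0, 0, -1, 2]].
The roots have two lengths (squared-length ratio 2:1); the short ones are alpha_{1,2}. The associated Dynkin diagram is a chain of 4 nodes with a double edge between the middle two (F_4), so the type is F_4.

F_4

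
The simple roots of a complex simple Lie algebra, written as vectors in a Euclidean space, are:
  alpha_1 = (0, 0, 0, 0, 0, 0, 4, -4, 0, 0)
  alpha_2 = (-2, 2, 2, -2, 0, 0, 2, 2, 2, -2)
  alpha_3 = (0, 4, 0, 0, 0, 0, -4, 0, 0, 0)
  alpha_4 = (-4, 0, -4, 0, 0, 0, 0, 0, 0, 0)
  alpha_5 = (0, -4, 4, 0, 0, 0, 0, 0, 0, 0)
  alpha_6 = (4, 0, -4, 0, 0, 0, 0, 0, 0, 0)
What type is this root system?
E6

Compute the Cartan integers a_ij = 2(alpha_i, alpha_j)/(alpha_j, alpha_j); the resulting 6x6 Cartan matrix is
[[2, 0, -1, 0, 0, 0], [0, 2, 0, 0, 0, -1], [-1, 0, 2, 0, -1, 0], [0, 0, 0, 2, -1, 0], [0, 0, -1, -1, 2, -1], [0, -1, 0, 0, -1, 2]].
All simple roots have the same length, so the diagram is simply laced. The associated Dynkin diagram is a chain of 5 nodes with one extra node attached to the third node from one end (E_6), so the type is E_6.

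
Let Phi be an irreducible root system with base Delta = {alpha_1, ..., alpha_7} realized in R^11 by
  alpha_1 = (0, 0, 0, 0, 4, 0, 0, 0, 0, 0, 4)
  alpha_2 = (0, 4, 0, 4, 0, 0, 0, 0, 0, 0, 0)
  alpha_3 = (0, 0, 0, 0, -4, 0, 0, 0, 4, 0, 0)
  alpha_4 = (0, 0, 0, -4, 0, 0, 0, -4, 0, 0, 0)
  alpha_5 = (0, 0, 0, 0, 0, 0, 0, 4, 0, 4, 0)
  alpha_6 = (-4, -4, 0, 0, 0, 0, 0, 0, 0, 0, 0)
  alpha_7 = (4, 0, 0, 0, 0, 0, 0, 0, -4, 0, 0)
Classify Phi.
A_7

Compute the Cartan integers a_ij = 2(alpha_i, alpha_j)/(alpha_j, alpha_j); the resulting 7x7 Cartan matrix is
[[2, 0, -1, 0, 0, 0, 0], [0, 2, 0, -1, 0, -1, 0], [-1, 0, 2, 0, 0, 0, -1], [0, -1, 0, 2, -1, 0, 0], [0, 0, 0, -1, 2, 0, 0], [0, -1, 0, 0, 0, 2, -1], [0, 0, -1, 0, 0, -1, 2]].
All simple roots have the same length, so the diagram is simply laced. The associated Dynkin diagram is a chain of 7 nodes with single edges (A_7), so the type is A_7 (the algebra sl(8)).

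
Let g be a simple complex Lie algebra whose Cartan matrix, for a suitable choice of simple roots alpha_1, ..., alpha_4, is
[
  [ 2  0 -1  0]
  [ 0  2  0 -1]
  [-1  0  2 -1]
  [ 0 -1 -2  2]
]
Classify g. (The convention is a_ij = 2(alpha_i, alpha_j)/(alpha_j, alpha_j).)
F_4

The matrix has rank 4 with 2's on the diagonal. Reading the off-diagonal entries as Dynkin edges (a single edge where a_ij = a_ji = -1; a double or triple edge where a_ij * a_ji = 2 or 3), the diagram is a chain of 4 nodes with a double edge between the middle two (F_4). One simple-root ordering that puts it in standard form is (alpha_2, alpha_4, alpha_3, alpha_1). So the algebra is type F_4.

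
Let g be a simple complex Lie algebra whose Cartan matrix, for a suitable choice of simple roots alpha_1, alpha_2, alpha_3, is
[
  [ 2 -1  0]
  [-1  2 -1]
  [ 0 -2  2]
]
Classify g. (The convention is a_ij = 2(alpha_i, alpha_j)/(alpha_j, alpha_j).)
The matrix has rank 3 with 2's on the diagonal. Reading the off-diagonal entries as Dynkin edges (a single edge where a_ij = a_ji = -1; a double or triple edge where a_ij * a_ji = 2 or 3), the diagram is a chain of 3 nodes with a double edge at one end; the terminal node there is the unique long simple root (C_3). One simple-root ordering that puts it in standard form is (alpha_1, alpha_2, alpha_3). So the algebra is type C_3, i.e. sp(6).

type C_3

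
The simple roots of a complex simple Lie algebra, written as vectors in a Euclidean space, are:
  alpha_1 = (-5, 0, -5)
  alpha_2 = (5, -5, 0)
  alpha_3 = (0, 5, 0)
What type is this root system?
Compute the Cartan integers a_ij = 2(alpha_i, alpha_j)/(alpha_j, alpha_j); the resulting 3x3 Cartan matrix is
[[2, -1, 0], [-1, 2, -2], [0, -1, 2]].
The roots have two lengths (squared-length ratio 2:1); the short ones are alpha_{3}. The associated Dynkin diagram is a chain of 3 nodes with a double edge at one end; the terminal node there is the unique short simple root (B_3), so the type is B_3 (the algebra so(7)).

B_3 (so(7))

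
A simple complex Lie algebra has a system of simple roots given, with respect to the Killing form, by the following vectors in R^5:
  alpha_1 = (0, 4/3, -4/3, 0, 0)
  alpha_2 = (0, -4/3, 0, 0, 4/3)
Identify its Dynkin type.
A2

Compute the Cartan integers a_ij = 2(alpha_i, alpha_j)/(alpha_j, alpha_j); the resulting 2x2 Cartan matrix is
[[2, -1], [-1, 2]].
All simple roots have the same length, so the diagram is simply laced. The associated Dynkin diagram is a chain of 2 nodes with single edges (A_2), so the type is A_2 (the algebra sl(3)).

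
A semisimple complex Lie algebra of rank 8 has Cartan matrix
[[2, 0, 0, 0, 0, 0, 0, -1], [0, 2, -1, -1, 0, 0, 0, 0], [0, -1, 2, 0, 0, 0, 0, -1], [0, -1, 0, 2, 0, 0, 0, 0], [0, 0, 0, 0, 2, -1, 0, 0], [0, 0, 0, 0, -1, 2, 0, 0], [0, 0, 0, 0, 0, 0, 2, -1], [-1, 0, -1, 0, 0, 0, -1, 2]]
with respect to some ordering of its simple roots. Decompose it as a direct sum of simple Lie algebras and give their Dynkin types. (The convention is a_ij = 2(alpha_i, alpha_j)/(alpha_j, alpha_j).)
The diagram associated to this matrix has two connected components: the simple roots {alpha_5, alpha_6} form a chain of 2 nodes with single edges (A_2), and {alpha_1, alpha_2, alpha_3, alpha_4, alpha_7, alpha_8} form a chain of 4 nodes with a fork of two nodes at one end (D_6). A semisimple Lie algebra decomposes uniquely as the direct sum of simple ideals, one per connected component of its Dynkin diagram, so g ≅ A_2 ⊕ D_6 (dimension 8 + 66 = 74).

A2 ⊕ D6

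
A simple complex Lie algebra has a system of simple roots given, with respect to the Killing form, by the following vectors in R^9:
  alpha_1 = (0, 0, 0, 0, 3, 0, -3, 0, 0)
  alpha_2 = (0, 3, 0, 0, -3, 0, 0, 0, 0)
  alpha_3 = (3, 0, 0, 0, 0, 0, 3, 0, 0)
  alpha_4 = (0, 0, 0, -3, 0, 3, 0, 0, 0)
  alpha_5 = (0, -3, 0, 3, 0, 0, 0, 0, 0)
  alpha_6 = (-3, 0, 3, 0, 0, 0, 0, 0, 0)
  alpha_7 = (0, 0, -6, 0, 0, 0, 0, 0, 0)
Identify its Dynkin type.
type C_7

Compute the Cartan integers a_ij = 2(alpha_i, alpha_j)/(alpha_j, alpha_j); the resulting 7x7 Cartan matrix is
[[2, -1, -1, 0, 0, 0, 0], [-1, 2, 0, 0, -1, 0, 0], [-1, 0, 2, 0, 0, -1, 0], [0, 0, 0, 2, -1, 0, 0], [0, -1, 0, -1, 2, 0, 0], [0, 0, -1, 0, 0, 2, -1], [0, 0, 0, 0, 0, -2, 2]].
The roots have two lengths (squared-length ratio 2:1); the short ones are alpha_{1,2,3,4,5,6}. The associated Dynkin diagram is a chain of 7 nodes with a double edge at one end; the terminal node there is the unique long simple root (C_7), so the type is C_7 (the algebra sp(14)).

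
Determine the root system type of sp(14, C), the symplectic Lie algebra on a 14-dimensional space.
type C_7

This is sp(14), which has dimension 14(14+1)/2 = 105 and rank 14/2 = 7. In the classification of classical Lie algebras, the symplectic algebra sp(2n) has type C_n; here n = 7, so the Dynkin diagram is a chain of 7 nodes with a double edge at one end; the terminal node there is the unique long simple root (C_7). Hence the type is C_7.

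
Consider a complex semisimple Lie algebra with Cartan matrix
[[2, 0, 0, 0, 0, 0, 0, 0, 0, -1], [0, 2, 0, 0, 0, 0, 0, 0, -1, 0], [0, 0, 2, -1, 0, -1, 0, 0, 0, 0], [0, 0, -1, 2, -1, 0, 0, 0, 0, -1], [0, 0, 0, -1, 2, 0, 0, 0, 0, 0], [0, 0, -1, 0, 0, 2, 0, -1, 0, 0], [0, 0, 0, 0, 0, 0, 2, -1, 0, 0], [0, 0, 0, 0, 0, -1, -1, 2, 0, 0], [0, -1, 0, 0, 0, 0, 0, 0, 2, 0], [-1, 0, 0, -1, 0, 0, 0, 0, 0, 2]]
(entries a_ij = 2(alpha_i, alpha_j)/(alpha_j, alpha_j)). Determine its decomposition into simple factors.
The diagram associated to this matrix has two connected components: the simple roots {alpha_2, alpha_9} form a chain of 2 nodes with single edges (A_2), and {alpha_1, alpha_3, alpha_4, alpha_5, alpha_6, alpha_7, alpha_8, alpha_10} form a chain of 7 nodes with one extra node attached to the third node from one end (E_8). A semisimple Lie algebra decomposes uniquely as the direct sum of simple ideals, one per connected component of its Dynkin diagram, so g ≅ A_2 ⊕ E_8 (dimension 8 + 248 = 256).

A_2 ⊕ E_8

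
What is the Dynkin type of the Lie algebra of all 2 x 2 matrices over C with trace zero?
This is sl(2), which has dimension 2^2 - 1 = 3 and rank 2 - 1 = 1 (a Cartan subalgebra is the diagonal traceless matrices). In the classification of classical Lie algebras, the special linear algebra sl(n+1) has type A_n; here n = 1, so the Dynkin diagram is a chain of 1 nodes with single edges (A_1). Hence the type is A_1.

type A_1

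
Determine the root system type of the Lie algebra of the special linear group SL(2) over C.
This is sl(2), which has dimension 2^2 - 1 = 3 and rank 2 - 1 = 1 (a Cartan subalgebra is the diagonal traceless matrices). In the classification of classical Lie algebras, the special linear algebra sl(n+1) has type A_n; here n = 1, so the Dynkin diagram is a chain of 1 nodes with single edges (A_1). Hence the type is A_1.

A1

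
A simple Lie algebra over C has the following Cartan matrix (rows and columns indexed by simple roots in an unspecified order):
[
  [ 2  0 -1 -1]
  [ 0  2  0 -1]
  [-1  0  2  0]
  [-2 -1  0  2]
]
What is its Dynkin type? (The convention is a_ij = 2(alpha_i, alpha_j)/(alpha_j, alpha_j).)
The matrix has rank 4 with 2's on the diagonal. Reading the off-diagonal entries as Dynkin edges (a single edge where a_ij = a_ji = -1; a double or triple edge where a_ij * a_ji = 2 or 3), the diagram is a chain of 4 nodes with a double edge between the middle two (F_4). One simple-root ordering that puts it in standard form is (alpha_2, alpha_4, alpha_1, alpha_3). So the algebra is type F_4.

F_4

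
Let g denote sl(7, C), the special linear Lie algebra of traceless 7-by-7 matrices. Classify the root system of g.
type A_6

This is sl(7), which has dimension 7^2 - 1 = 48 and rank 7 - 1 = 6 (a Cartan subalgebra is the diagonal traceless matrices). In the classification of classical Lie algebras, the special linear algebra sl(n+1) has type A_n; here n = 6, so the Dynkin diagram is a chain of 6 nodes with single edges (A_6). Hence the type is A_6.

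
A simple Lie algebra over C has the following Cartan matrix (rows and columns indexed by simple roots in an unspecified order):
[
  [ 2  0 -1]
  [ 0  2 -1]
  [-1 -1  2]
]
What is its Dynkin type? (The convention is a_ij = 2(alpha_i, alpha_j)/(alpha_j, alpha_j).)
A3

The matrix has rank 3 with 2's on the diagonal. Reading the off-diagonal entries as Dynkin edges (a single edge where a_ij = a_ji = -1; a double or triple edge where a_ij * a_ji = 2 or 3), the diagram is a chain of 3 nodes with single edges (A_3). One simple-root ordering that puts it in standard form is (alpha_1, alpha_3, alpha_2). So the algebra is type A_3, i.e. sl(4).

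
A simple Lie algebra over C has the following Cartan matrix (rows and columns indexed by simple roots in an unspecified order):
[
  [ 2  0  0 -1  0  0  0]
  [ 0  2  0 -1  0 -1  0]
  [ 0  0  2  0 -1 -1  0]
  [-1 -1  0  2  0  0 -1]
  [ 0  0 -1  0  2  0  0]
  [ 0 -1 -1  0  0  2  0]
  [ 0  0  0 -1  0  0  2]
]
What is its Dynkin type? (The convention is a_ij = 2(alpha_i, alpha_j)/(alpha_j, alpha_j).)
D7

The matrix has rank 7 with 2's on the diagonal. Reading the off-diagonal entries as Dynkin edges (a single edge where a_ij = a_ji = -1; a double or triple edge where a_ij * a_ji = 2 or 3), the diagram is a chain of 5 nodes with a fork of two nodes at one end (D_7). One simple-root ordering that puts it in standard form is (alpha_5, alpha_3, alpha_6, alpha_2, alpha_4, alpha_7, alpha_1). So the algebra is type D_7, i.e. so(14).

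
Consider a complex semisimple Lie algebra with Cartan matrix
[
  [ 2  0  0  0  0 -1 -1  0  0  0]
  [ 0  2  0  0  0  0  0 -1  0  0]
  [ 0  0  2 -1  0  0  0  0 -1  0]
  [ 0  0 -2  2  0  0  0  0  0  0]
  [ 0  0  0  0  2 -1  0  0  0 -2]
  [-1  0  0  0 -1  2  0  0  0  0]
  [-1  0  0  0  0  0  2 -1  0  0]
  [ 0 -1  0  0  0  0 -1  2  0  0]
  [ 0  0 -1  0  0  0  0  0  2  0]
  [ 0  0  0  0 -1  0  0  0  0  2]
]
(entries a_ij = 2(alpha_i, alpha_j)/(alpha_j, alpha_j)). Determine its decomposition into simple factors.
B_7 (so(15)) ⊕ C_3 (sp(6))

The diagram associated to this matrix has two connected components: the simple roots {alpha_1, alpha_2, alpha_5, alpha_6, alpha_7, alpha_8, alpha_10} form a chain of 7 nodes with a double edge at one end; the terminal node there is the unique short simple root (B_7), and {alpha_3, alpha_4, alpha_9} form a chain of 3 nodes with a double edge at one end; the terminal node there is the unique long simple root (C_3). A semisimple Lie algebra decomposes uniquely as the direct sum of simple ideals, one per connected component of its Dynkin diagram, so g ≅ B_7 ⊕ C_3 (dimension 105 + 21 = 126).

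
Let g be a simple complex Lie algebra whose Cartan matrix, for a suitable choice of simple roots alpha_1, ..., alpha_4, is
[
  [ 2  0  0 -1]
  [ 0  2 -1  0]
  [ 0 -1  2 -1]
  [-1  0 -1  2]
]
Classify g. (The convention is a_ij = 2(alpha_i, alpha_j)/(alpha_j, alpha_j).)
The matrix has rank 4 with 2's on the diagonal. Reading the off-diagonal entries as Dynkin edges (a single edge where a_ij = a_ji = -1; a double or triple edge where a_ij * a_ji = 2 or 3), the diagram is a chain of 4 nodes with single edges (A_4). One simple-root ordering that puts it in standard form is (alpha_2, alpha_3, alpha_4, alpha_1). So the algebra is type A_4, i.e. sl(5).

A_4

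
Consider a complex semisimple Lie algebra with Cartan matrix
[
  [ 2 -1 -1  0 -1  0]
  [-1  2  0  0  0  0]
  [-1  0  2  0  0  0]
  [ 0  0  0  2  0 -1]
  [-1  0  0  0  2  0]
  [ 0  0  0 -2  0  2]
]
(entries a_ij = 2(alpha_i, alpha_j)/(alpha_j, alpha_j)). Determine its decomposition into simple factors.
type B_2 + type D_4

The diagram associated to this matrix has two connected components: the simple roots {alpha_4, alpha_6} form a chain of 2 nodes with a double edge at one end; the terminal node there is the unique short simple root (B_2), and {alpha_1, alpha_2, alpha_3, alpha_5} form a chain of 2 nodes with a fork of two nodes at one end (D_4). A semisimple Lie algebra decomposes uniquely as the direct sum of simple ideals, one per connected component of its Dynkin diagram, so g ≅ B_2 ⊕ D_4 (dimension 10 + 28 = 38).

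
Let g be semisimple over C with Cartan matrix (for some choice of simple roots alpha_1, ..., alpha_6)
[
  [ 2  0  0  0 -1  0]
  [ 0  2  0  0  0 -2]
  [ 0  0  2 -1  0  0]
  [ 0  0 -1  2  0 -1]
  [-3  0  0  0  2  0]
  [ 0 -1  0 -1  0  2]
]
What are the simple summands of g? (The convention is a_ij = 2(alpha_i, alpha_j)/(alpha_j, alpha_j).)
type C_4 + type G_2

The diagram associated to this matrix has two connected components: the simple roots {alpha_2, alpha_3, alpha_4, alpha_6} form a chain of 4 nodes with a double edge at one end; the terminal node there is the unique long simple root (C_4), and {alpha_1, alpha_5} form two nodes joined by a triple edge (G_2). A semisimple Lie algebra decomposes uniquely as the direct sum of simple ideals, one per connected component of its Dynkin diagram, so g ≅ C_4 ⊕ G_2 (dimension 36 + 14 = 50).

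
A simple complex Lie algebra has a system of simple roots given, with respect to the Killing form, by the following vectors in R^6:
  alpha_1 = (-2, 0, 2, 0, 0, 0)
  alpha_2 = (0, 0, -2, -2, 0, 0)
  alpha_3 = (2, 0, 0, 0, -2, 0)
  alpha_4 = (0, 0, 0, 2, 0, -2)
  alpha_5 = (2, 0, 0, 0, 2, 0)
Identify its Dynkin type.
type D_5

Compute the Cartan integers a_ij = 2(alpha_i, alpha_j)/(alpha_j, alpha_j); the resulting 5x5 Cartan matrix is
[[2, -1, -1, 0, -1], [-1, 2, 0, -1, 0], [-1, 0, 2, 0, 0], [0, -1, 0, 2, 0], [-1, 0, 0, 0, 2]].
All simple roots have the same length, so the diagram is simply laced. The associated Dynkin diagram is a chain of 3 nodes with a fork of two nodes at one end (D_5), so the type is D_5 (the algebra so(10)).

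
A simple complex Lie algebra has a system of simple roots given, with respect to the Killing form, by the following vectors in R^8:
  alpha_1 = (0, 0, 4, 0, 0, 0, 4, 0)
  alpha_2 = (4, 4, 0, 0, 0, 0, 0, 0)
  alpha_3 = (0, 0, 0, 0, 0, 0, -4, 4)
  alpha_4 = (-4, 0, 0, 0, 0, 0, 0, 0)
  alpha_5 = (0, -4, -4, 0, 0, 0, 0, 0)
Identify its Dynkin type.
B_5 (so(11))

Compute the Cartan integers a_ij = 2(alpha_i, alpha_j)/(alpha_j, alpha_j); the resulting 5x5 Cartan matrix is
[[2, 0, -1, 0, -1], [0, 2, 0, -2, -1], [-1, 0, 2, 0, 0], [0, -1, 0, 2, 0], [-1, -1, 0, 0, 2]].
The roots have two lengths (squared-length ratio 2:1); the short ones are alpha_{4}. The associated Dynkin diagram is a chain of 5 nodes with a double edge at one end; the terminal node there is the unique short simple root (B_5), so the type is B_5 (the algebra so(11)).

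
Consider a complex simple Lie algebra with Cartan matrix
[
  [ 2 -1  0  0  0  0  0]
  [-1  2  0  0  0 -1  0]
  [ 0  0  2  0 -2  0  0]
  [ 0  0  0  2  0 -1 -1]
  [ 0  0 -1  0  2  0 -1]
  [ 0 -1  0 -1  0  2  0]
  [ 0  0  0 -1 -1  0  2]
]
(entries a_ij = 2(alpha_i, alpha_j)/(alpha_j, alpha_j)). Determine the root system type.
C_7 (sp(14))

The matrix has rank 7 with 2's on the diagonal. Reading the off-diagonal entries as Dynkin edges (a single edge where a_ij = a_ji = -1; a double or triple edge where a_ij * a_ji = 2 or 3), the diagram is a chain of 7 nodes with a double edge at one end; the terminal node there is the unique long simple root (C_7). One simple-root ordering that puts it in standard form is (alpha_1, alpha_2, alpha_6, alpha_4, alpha_7, alpha_5, alpha_3). So the algebra is type C_7, i.e. sp(14).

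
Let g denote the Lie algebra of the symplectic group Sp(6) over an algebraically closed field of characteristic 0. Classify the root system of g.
C_3

This is sp(6), which has dimension 6(6+1)/2 = 21 and rank 6/2 = 3. In the classification of classical Lie algebras, the symplectic algebra sp(2n) has type C_n; here n = 3, so the Dynkin diagram is a chain of 3 nodes with a double edge at one end; the terminal node there is the unique long simple root (C_3). Hence the type is C_3.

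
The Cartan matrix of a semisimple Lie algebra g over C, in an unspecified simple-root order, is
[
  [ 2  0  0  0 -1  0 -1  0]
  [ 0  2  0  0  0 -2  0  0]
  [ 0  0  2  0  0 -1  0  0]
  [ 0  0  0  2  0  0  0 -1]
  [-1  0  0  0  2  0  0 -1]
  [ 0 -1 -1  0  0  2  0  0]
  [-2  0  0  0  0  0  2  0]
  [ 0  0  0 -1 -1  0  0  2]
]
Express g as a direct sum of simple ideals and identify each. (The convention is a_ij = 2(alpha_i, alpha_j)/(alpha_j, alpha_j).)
The diagram associated to this matrix has two connected components: the simple roots {alpha_2, alpha_3, alpha_6} form a chain of 3 nodes with a double edge at one end; the terminal node there is the unique long simple root (C_3), and {alpha_1, alpha_4, alpha_5, alpha_7, alpha_8} form a chain of 5 nodes with a double edge at one end; the terminal node there is the unique long simple root (C_5). A semisimple Lie algebra decomposes uniquely as the direct sum of simple ideals, one per connected component of its Dynkin diagram, so g ≅ C_3 ⊕ C_5 (dimension 21 + 55 = 76).

C_3 (sp(6)) ⊕ C_5 (sp(10))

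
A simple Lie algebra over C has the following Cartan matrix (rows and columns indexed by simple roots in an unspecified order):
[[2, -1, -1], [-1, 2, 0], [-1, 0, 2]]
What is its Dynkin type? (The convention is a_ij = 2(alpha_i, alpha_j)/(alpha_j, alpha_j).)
type A_3

The matrix has rank 3 with 2's on the diagonal. Reading the off-diagonal entries as Dynkin edges (a single edge where a_ij = a_ji = -1; a double or triple edge where a_ij * a_ji = 2 or 3), the diagram is a chain of 3 nodes with single edges (A_3). One simple-root ordering that puts it in standard form is (alpha_3, alpha_1, alpha_2). So the algebra is type A_3, i.e. sl(4).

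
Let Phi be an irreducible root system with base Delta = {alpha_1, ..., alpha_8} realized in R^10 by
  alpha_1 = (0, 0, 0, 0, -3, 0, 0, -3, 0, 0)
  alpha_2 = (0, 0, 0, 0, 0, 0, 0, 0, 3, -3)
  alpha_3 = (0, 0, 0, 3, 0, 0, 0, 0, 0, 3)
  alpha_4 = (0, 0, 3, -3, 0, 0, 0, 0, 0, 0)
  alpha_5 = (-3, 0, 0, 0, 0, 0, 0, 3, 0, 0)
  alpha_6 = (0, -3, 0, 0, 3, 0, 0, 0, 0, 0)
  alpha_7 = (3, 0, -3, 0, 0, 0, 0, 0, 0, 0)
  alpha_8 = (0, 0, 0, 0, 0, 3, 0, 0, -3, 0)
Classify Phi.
Compute the Cartan integers a_ij = 2(alpha_i, alpha_j)/(alpha_j, alpha_j); the resulting 8x8 Cartan matrix is
[[2, 0, 0, 0, -1, -1, 0, 0], [0, 2, -1, 0, 0, 0, 0, -1], [0, -1, 2, -1, 0, 0, 0, 0], [0, 0, -1, 2, 0, 0, -1, 0], [-1, 0, 0, 0, 2, 0, -1, 0], [-1, 0, 0, 0, 0, 2, 0, 0], [0, 0, 0, -1, -1, 0, 2, 0], [0, -1, 0, 0, 0, 0, 0, 2]].
All simple roots have the same length, so the diagram is simply laced. The associated Dynkin diagram is a chain of 8 nodes with single edges (A_8), so the type is A_8 (the algebra sl(9)).

A8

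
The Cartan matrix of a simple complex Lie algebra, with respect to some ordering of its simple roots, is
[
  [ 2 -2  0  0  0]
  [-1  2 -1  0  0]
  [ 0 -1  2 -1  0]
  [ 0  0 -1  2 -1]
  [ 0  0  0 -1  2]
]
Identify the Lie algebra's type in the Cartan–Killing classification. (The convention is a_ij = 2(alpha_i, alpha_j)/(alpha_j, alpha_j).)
C_5 (sp(10))

The matrix has rank 5 with 2's on the diagonal. Reading the off-diagonal entries as Dynkin edges (a single edge where a_ij = a_ji = -1; a double or triple edge where a_ij * a_ji = 2 or 3), the diagram is a chain of 5 nodes with a double edge at one end; the terminal node there is the unique long simple root (C_5). One simple-root ordering that puts it in standard form is (alpha_5, alpha_4, alpha_3, alpha_2, alpha_1). So the algebra is type C_5, i.e. sp(10).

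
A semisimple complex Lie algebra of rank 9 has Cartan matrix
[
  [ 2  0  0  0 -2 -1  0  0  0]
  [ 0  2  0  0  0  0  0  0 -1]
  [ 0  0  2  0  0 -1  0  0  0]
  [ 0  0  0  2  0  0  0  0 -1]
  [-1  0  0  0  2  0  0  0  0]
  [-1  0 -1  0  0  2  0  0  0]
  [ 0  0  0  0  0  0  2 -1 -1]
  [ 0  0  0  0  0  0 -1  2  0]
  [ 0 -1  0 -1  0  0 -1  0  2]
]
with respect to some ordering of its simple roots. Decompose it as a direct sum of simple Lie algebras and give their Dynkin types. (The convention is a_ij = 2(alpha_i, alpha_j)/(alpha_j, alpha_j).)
The diagram associated to this matrix has two connected components: the simple roots {alpha_1, alpha_3, alpha_5, alpha_6} form a chain of 4 nodes with a double edge at one end; the terminal node there is the unique short simple root (B_4), and {alpha_2, alpha_4, alpha_7, alpha_8, alpha_9} form a chain of 3 nodes with a fork of two nodes at one end (D_5). A semisimple Lie algebra decomposes uniquely as the direct sum of simple ideals, one per connected component of its Dynkin diagram, so g ≅ B_4 ⊕ D_5 (dimension 36 + 45 = 81).

B_4 (so(9)) + D_5 (so(10))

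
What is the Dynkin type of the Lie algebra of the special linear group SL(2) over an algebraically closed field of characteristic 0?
This is sl(2), which has dimension 2^2 - 1 = 3 and rank 2 - 1 = 1 (a Cartan subalgebra is the diagonal traceless matrices). In the classification of classical Lie algebras, the special linear algebra sl(n+1) has type A_n; here n = 1, so the Dynkin diagram is a chain of 1 nodes with single edges (A_1). Hence the type is A_1.

A_1 (sl(2))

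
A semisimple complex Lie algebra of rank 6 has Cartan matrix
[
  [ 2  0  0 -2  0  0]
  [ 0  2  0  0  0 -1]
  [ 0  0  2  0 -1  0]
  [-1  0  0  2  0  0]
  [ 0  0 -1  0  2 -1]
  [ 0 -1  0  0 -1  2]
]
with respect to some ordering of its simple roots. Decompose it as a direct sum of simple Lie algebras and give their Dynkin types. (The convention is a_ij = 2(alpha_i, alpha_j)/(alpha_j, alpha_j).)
The diagram associated to this matrix has two connected components: the simple roots {alpha_2, alpha_3, alpha_5, alpha_6} form a chain of 4 nodes with single edges (A_4), and {alpha_1, alpha_4} form a chain of 2 nodes with a double edge at one end; the terminal node there is the unique short simple root (B_2). A semisimple Lie algebra decomposes uniquely as the direct sum of simple ideals, one per connected component of its Dynkin diagram, so g ≅ A_4 ⊕ B_2 (dimension 24 + 10 = 34).

A_4 ⊕ B_2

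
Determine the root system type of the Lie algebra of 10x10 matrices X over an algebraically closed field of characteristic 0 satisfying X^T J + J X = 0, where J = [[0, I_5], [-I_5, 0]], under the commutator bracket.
type C_5

This is sp(10), which has dimension 10(10+1)/2 = 55 and rank 10/2 = 5. In the classification of classical Lie algebras, the symplectic algebra sp(2n) has type C_n; here n = 5, so the Dynkin diagram is a chain of 5 nodes with a double edge at one end; the terminal node there is the unique long simple root (C_5). Hence the type is C_5.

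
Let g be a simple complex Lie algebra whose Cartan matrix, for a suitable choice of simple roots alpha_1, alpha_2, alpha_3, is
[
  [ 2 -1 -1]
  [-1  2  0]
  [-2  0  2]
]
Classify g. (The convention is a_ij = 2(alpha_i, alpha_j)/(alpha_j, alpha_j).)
The matrix has rank 3 with 2's on the diagonal. Reading the off-diagonal entries as Dynkin edges (a single edge where a_ij = a_ji = -1; a double or triple edge where a_ij * a_ji = 2 or 3), the diagram is a chain of 3 nodes with a double edge at one end; the terminal node there is the unique long simple root (C_3). One simple-root ordering that puts it in standard form is (alpha_2, alpha_1, alpha_3). So the algebra is type C_3, i.e. sp(6).

C3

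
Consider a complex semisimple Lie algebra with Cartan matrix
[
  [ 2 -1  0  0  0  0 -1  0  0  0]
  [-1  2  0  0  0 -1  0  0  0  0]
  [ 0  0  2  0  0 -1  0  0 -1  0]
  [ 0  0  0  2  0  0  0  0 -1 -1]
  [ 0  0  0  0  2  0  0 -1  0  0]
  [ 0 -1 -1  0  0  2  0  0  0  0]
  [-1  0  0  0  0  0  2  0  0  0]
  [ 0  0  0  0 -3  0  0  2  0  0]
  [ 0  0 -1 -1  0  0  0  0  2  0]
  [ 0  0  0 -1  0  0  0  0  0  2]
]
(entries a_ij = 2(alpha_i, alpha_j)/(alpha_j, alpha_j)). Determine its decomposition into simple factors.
A_8 (sl(9)) + G_2

The diagram associated to this matrix has two connected components: the simple roots {alpha_1, alpha_2, alpha_3, alpha_4, alpha_6, alpha_7, alpha_9, alpha_10} form a chain of 8 nodes with single edges (A_8), and {alpha_5, alpha_8} form two nodes joined by a triple edge (G_2). A semisimple Lie algebra decomposes uniquely as the direct sum of simple ideals, one per connected component of its Dynkin diagram, so g ≅ A_8 ⊕ G_2 (dimension 80 + 14 = 94).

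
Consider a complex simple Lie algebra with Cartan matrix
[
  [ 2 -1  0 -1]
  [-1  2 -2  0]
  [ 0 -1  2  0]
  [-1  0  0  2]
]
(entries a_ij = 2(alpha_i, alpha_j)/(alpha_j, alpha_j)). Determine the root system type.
type B_4

The matrix has rank 4 with 2's on the diagonal. Reading the off-diagonal entries as Dynkin edges (a single edge where a_ij = a_ji = -1; a double or triple edge where a_ij * a_ji = 2 or 3), the diagram is a chain of 4 nodes with a double edge at one end; the terminal node there is the unique short simple root (B_4). One simple-root ordering that puts it in standard form is (alpha_4, alpha_1, alpha_2, alpha_3). So the algebra is type B_4, i.e. so(9).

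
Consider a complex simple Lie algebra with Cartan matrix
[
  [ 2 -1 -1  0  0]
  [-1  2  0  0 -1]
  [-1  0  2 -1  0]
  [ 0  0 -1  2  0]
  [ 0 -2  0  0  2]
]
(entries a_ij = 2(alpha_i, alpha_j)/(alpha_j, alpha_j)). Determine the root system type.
C5

The matrix has rank 5 with 2's on the diagonal. Reading the off-diagonal entries as Dynkin edges (a single edge where a_ij = a_ji = -1; a double or triple edge where a_ij * a_ji = 2 or 3), the diagram is a chain of 5 nodes with a double edge at one end; the terminal node there is the unique long simple root (C_5). One simple-root ordering that puts it in standard form is (alpha_4, alpha_3, alpha_1, alpha_2, alpha_5). So the algebra is type C_5, i.e. sp(10).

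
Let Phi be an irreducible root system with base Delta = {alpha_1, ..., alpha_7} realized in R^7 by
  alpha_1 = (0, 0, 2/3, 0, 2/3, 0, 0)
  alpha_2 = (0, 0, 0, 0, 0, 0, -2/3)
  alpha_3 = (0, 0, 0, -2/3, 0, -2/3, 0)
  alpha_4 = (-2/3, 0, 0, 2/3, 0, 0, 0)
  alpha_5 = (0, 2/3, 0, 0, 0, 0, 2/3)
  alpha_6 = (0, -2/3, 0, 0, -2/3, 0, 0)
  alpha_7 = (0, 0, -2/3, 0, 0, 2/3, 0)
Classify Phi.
B_7

Compute the Cartan integers a_ij = 2(alpha_i, alpha_j)/(alpha_j, alpha_j); the resulting 7x7 Cartan matrix is
[[2, 0, 0, 0, 0, -1, -1], [0, 2, 0, 0, -1, 0, 0], [0, 0, 2, -1, 0, 0, -1], [0, 0, -1, 2, 0, 0, 0], [0, -2, 0, 0, 2, -1, 0], [-1, 0, 0, 0, -1, 2, 0], [-1, 0, -1, 0, 0, 0, 2]].
The roots have two lengths (squared-length ratio 2:1); the short ones are alpha_{2}. The associated Dynkin diagram is a chain of 7 nodes with a double edge at one end; the terminal node there is the unique short simple root (B_7), so the type is B_7 (the algebra so(15)).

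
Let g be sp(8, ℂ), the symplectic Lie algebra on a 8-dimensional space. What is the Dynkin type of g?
This is sp(8), which has dimension 8(8+1)/2 = 36 and rank 8/2 = 4. In the classification of classical Lie algebras, the symplectic algebra sp(2n) has type C_n; here n = 4, so the Dynkin diagram is a chain of 4 nodes with a double edge at one end; the terminal node there is the unique long simple root (C_4). Hence the type is C_4.

C_4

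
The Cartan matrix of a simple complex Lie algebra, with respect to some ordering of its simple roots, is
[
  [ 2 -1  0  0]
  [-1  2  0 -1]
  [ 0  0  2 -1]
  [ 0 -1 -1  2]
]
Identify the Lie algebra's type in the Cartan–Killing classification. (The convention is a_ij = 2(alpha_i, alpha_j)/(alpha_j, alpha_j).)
The matrix has rank 4 with 2's on the diagonal. Reading the off-diagonal entries as Dynkin edges (a single edge where a_ij = a_ji = -1; a double or triple edge where a_ij * a_ji = 2 or 3), the diagram is a chain of 4 nodes with single edges (A_4). One simple-root ordering that puts it in standard form is (alpha_3, alpha_4, alpha_2, alpha_1). So the algebra is type A_4, i.e. sl(5).

A_4 (sl(5))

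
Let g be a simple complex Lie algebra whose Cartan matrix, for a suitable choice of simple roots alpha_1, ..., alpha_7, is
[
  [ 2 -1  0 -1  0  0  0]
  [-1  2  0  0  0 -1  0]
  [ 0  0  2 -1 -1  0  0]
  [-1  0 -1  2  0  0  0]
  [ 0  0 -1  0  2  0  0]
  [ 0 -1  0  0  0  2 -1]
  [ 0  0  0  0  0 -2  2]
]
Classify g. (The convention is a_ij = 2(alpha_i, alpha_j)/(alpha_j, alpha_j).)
C_7 (sp(14))

The matrix has rank 7 with 2's on the diagonal. Reading the off-diagonal entries as Dynkin edges (a single edge where a_ij = a_ji = -1; a double or triple edge where a_ij * a_ji = 2 or 3), the diagram is a chain of 7 nodes with a double edge at one end; the terminal node there is the unique long simple root (C_7). One simple-root ordering that puts it in standard form is (alpha_5, alpha_3, alpha_4, alpha_1, alpha_2, alpha_6, alpha_7). So the algebra is type C_7, i.e. sp(14).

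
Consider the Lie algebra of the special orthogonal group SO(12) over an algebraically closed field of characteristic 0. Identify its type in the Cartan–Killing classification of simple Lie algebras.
This is so(12) with 12 even, which has dimension 12(12-1)/2 = 66 and rank 12/2 = 6. In the classification of classical Lie algebras, the orthogonal algebra so(2n) in an even number of variables has type D_n; here n = 6, so the Dynkin diagram is a chain of 4 nodes with a fork of two nodes at one end (D_6). Hence the type is D_6.

D_6 (so(12))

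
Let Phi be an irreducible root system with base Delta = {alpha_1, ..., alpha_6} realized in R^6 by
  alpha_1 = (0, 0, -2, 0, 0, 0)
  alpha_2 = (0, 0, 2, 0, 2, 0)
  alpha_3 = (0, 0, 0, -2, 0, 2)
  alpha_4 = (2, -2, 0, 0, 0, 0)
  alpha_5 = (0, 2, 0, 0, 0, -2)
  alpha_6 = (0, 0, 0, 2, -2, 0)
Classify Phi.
B_6 (so(13))

Compute the Cartan integers a_ij = 2(alpha_i, alpha_j)/(alpha_j, alpha_j); the resulting 6x6 Cartan matrix is
[[2, -1, 0, 0, 0, 0], [-2, 2, 0, 0, 0, -1], [0, 0, 2, 0, -1, -1], [0, 0, 0, 2, -1, 0], [0, 0, -1, -1, 2, 0], [0, -1, -1, 0, 0, 2]].
The roots have two lengths (squared-length ratio 2:1); the short ones are alpha_{1}. The associated Dynkin diagram is a chain of 6 nodes with a double edge at one end; the terminal node there is the unique short simple root (B_6), so the type is B_6 (the algebra so(13)).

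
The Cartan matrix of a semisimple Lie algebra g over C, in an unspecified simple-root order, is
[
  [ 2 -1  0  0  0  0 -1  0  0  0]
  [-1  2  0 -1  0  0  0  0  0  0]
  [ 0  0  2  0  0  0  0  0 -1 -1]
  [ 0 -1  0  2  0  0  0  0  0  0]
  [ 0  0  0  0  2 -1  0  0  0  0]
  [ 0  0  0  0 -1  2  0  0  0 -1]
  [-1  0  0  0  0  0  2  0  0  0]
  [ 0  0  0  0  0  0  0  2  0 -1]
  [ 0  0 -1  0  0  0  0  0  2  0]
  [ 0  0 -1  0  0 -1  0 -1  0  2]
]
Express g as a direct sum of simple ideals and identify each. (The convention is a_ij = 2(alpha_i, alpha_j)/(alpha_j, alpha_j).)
A_4 ⊕ E_6

The diagram associated to this matrix has two connected components: the simple roots {alpha_1, alpha_2, alpha_4, alpha_7} form a chain of 4 nodes with single edges (A_4), and {alpha_3, alpha_5, alpha_6, alpha_8, alpha_9, alpha_10} form a chain of 5 nodes with one extra node attached to the third node from one end (E_6). A semisimple Lie algebra decomposes uniquely as the direct sum of simple ideals, one per connected component of its Dynkin diagram, so g ≅ A_4 ⊕ E_6 (dimension 24 + 78 = 102).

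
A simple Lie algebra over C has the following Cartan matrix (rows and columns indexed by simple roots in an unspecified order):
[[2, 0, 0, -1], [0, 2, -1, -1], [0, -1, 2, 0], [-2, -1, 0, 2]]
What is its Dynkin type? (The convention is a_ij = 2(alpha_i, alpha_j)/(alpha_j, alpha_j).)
The matrix has rank 4 with 2's on the diagonal. Reading the off-diagonal entries as Dynkin edges (a single edge where a_ij = a_ji = -1; a double or triple edge where a_ij * a_ji = 2 or 3), the diagram is a chain of 4 nodes with a double edge at one end; the terminal node there is the unique short simple root (B_4). One simple-root ordering that puts it in standard form is (alpha_3, alpha_2, alpha_4, alpha_1). So the algebra is type B_4, i.e. so(9).

type B_4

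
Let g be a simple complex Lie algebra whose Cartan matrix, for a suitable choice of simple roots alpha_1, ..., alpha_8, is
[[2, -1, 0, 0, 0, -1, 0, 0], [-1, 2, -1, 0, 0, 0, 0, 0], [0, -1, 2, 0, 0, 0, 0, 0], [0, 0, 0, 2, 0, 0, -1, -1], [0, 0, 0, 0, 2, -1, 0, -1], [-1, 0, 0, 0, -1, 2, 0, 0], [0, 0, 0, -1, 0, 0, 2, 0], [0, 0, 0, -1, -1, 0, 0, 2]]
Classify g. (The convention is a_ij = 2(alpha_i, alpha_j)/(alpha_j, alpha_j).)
The matrix has rank 8 with 2's on the diagonal. Reading the off-diagonal entries as Dynkin edges (a single edge where a_ij = a_ji = -1; a double or triple edge where a_ij * a_ji = 2 or 3), the diagram is a chain of 8 nodes with single edges (A_8). One simple-root ordering that puts it in standard form is (alpha_3, alpha_2, alpha_1, alpha_6, alpha_5, alpha_8, alpha_4, alpha_7). So the algebra is type A_8, i.e. sl(9).

A_8 (sl(9))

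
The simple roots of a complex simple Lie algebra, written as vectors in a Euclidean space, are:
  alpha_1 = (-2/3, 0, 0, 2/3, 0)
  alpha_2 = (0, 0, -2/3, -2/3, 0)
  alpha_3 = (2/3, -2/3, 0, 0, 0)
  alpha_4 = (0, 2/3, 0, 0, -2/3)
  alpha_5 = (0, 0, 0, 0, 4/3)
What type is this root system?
C_5

Compute the Cartan integers a_ij = 2(alpha_i, alpha_j)/(alpha_j, alpha_j); the resulting 5x5 Cartan matrix is
[[2, -1, -1, 0, 0], [-1, 2, 0, 0, 0], [-1, 0, 2, -1, 0], [0, 0, -1, 2, -1], [0, 0, 0, -2, 2]].
The roots have two lengths (squared-length ratio 2:1); the short ones are alpha_{1,2,3,4}. The associated Dynkin diagram is a chain of 5 nodes with a double edge at one end; the terminal node there is the unique long simple root (C_5), so the type is C_5 (the algebra sp(10)).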